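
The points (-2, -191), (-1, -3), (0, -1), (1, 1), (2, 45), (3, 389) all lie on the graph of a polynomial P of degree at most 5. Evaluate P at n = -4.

Using the Lagrange interpolation formula with nodes -2, -1, 0, 1, 2, 3:
  L_0(n) = (n + 1)n(n - 1)(n - 2)(n - 3) / -120
  L_1(n) = (n + 2)n(n - 1)(n - 2)(n - 3) / 24
  L_2(n) = (n + 2)(n + 1)(n - 1)(n - 2)(n - 3) / -12
  L_3(n) = (n + 2)(n + 1)n(n - 2)(n - 3) / 12
  L_4(n) = (n + 2)(n + 1)n(n - 1)(n - 3) / -24
  L_5(n) = (n + 2)(n + 1)n(n - 1)(n - 2) / 120
Then P(n) = -191·L_0(n) - 3·L_1(n) - 1·L_2(n) + 1·L_3(n) + 45·L_4(n) + 389·L_5(n).
Expanding and collecting terms gives P(n) = 3n^5 - 6n^4 + 4n^3 + 6n^2 - 5n - 1.
Evaluating at n = -4: P(-4) = -4749.

-4749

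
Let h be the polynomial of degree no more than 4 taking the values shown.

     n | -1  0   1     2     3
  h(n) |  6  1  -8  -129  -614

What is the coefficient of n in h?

-1

Write h(n) = an^4 + bn^3 + cn^2 + dn + e. Substituting each data point gives a linear system:
  a - b + c - d + e = 6
  e = 1
  a + b + c + d + e = -8
  16a + 8b + 4c + 2d + e = -129
  81a + 27b + 9c + 3d + e = -614
Solving the system yields a = -6, b = -6, c = 4, d = -1, e = 1.
So h(n) = -6n^4 - 6n^3 + 4n^2 - n + 1.
The coefficient of n is -1.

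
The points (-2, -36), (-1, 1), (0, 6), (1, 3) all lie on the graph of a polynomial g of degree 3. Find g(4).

186

Write g(s) = as^3 + bs^2 + cs + d. Substituting each data point gives a linear system:
  -8a + 4b - 2c + d = -36
  -a + b - c + d = 1
  d = 6
  a + b + c + d = 3
Solving the system yields a = 4, b = -4, c = -3, d = 6.
So g(s) = 4s^3 - 4s^2 - 3s + 6.
Then g(4) = 186.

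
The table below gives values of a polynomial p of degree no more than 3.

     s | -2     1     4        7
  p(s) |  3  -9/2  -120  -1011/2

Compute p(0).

Forward differences of the values at s = -2, 1, 4, 7:
  p  : 3  -9/2  -120  -1011/2
  Δ  : -15/2  -231/2  -771/2
  Δ^2: -108  -270
  Δ^3: -162
The third differences are constant, confirming degree 3.
Interpolating (Newton forward form) and evaluating at s = 0 gives p(0) = 2.

2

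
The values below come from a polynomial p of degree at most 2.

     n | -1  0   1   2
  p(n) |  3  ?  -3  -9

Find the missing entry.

On equispaced nodes a degree-2 polynomial has vanishing third forward difference, so
  - p(-1) + 3·p(0) - 3·p(1) + p(2) = 0.
Substituting the known values and solving for p(0):
  3·p(0) = 3
  p(0) = 1.

1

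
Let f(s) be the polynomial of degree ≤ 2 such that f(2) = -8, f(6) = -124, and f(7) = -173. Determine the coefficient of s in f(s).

Write f(s) = as^2 + bs + c. Substituting each data point gives a linear system:
  4a + 2b + c = -8
  36a + 6b + c = -124
  49a + 7b + c = -173
Solving the system yields a = -4, b = 3, c = 2.
So f(s) = -4s^2 + 3s + 2.
The coefficient of s is 3.

3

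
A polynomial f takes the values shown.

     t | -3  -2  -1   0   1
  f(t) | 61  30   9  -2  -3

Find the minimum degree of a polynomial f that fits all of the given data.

2

Forward differences of the values at t = -3, -2, -1, 0, 1:
  f  : 61  30  9  -2  -3
  Δ  : -31  -21  -11  -1
  Δ^2: 10  10  10
  Δ^3: 0  0
  Δ^4: 0
The second differences are constant (10) and nonzero, while all higher differences vanish, so the minimal degree is 2.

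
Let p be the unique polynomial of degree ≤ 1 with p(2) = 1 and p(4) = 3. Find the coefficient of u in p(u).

Write p(u) = au + b. Substituting each data point gives a linear system:
  2a + b = 1
  4a + b = 3
Solving the system yields a = 1, b = -1.
So p(u) = u - 1.
The leading coefficient is 1.

1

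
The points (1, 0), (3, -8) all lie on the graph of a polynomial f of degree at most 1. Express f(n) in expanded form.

f(n) = -4n + 4

Write f(n) = an + b. Substituting each data point gives a linear system:
  a + b = 0
  3a + b = -8
Solving the system yields a = -4, b = 4.
So f(n) = -4n + 4.
Check: f(1) = 0. ✓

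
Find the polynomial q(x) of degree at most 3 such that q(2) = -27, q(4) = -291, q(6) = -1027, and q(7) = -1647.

q(x) = -5x^3 + x^2 + 2x + 5

Write q(x) = ax^3 + bx^2 + cx + d. Substituting each data point gives a linear system:
  8a + 4b + 2c + d = -27
  64a + 16b + 4c + d = -291
  216a + 36b + 6c + d = -1027
  343a + 49b + 7c + d = -1647
Solving the system yields a = -5, b = 1, c = 2, d = 5.
So q(x) = -5x³ + x² + 2x + 5.
Check: q(4) = -291. ✓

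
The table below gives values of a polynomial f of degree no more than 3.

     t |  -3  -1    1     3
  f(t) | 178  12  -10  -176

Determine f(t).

Using the Lagrange interpolation formula with nodes -3, -1, 1, 3:
  L_0(t) = (t + 1)(t - 1)(t - 3) / -48
  L_1(t) = (t + 3)(t - 1)(t - 3) / 16
  L_2(t) = (t + 3)(t + 1)(t - 3) / -16
  L_3(t) = (t + 3)(t + 1)(t - 1) / 48
Then f(t) = 178·L_0(t) + 12·L_1(t) - 10·L_2(t) - 176·L_3(t).
Expanding and collecting terms gives f(t) = -6t^3 - 5t + 1.
Check: f(-3) = 178. ✓

f(t) = -6t^3 - 5t + 1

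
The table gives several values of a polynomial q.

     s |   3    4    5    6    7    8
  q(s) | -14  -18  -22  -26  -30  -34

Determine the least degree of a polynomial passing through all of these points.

1

Forward differences of the values at s = 3, 4, 5, 6, 7, 8:
  q  : -14  -18  -22  -26  -30  -34
  Δ  : -4  -4  -4  -4  -4
  Δ^2: 0  0  0  0
  Δ^3: 0  0  0
  Δ^4: 0  0
  Δ^5: 0
The first differences are constant (-4) and nonzero, while all higher differences vanish, so the minimal degree is 1.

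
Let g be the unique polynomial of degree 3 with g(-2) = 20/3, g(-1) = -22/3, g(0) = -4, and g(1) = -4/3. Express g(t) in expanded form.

g(t) = -3t^3 - (1/3)t^2 + 6t - 4

Write g(t) = at^3 + bt^2 + ct + d. Substituting each data point gives a linear system:
  -8a + 4b - 2c + d = 20/3
  -a + b - c + d = -22/3
  d = -4
  a + b + c + d = -4/3
Solving the system yields a = -3, b = -1/3, c = 6, d = -4.
So g(t) = -3t³ - (1/3)t² + 6t - 4.
Check: g(-2) = 20/3. ✓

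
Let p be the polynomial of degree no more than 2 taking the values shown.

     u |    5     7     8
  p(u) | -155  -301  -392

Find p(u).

Write p(u) = au^2 + bu + c. Substituting each data point gives a linear system:
  25a + 5b + c = -155
  49a + 7b + c = -301
  64a + 8b + c = -392
Solving the system yields a = -6, b = -1, c = 0.
So p(u) = -6u^2 - u.
Check: p(7) = -301. ✓

p(u) = -6u^2 - u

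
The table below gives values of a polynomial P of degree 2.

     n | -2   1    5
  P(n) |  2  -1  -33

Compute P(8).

-78

Using the Lagrange interpolation formula with nodes -2, 1, 5:
  L_0(n) = (n - 1)(n - 5) / 21
  L_1(n) = (n + 2)(n - 5) / -12
  L_2(n) = (n + 2)(n - 1) / 28
Then P(n) = 2·L_0(n) - 1·L_1(n) - 33·L_2(n).
Expanding and collecting terms gives P(n) = -n^2 - 2n + 2.
Evaluating at n = 8: P(8) = -78.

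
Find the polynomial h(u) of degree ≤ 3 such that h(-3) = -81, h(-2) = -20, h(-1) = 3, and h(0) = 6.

h(u) = 3u^3 - u^2 - u + 6

Using the Lagrange interpolation formula with nodes -3, -2, -1, 0:
  L_0(u) = (u + 2)(u + 1)u / -6
  L_1(u) = (u + 3)(u + 1)u / 2
  L_2(u) = (u + 3)(u + 2)u / -2
  L_3(u) = (u + 3)(u + 2)(u + 1) / 6
Then h(u) = -81·L_0(u) - 20·L_1(u) + 3·L_2(u) + 6·L_3(u).
Expanding and collecting terms gives h(u) = 3u³ - u² - u + 6.
Check: h(-3) = -81. ✓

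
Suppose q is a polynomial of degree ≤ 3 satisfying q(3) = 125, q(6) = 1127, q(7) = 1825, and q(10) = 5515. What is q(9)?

Using the Lagrange interpolation formula with nodes 3, 6, 7, 10:
  L_0(t) = (t - 6)(t - 7)(t - 10) / -84
  L_1(t) = (t - 3)(t - 7)(t - 10) / 12
  L_2(t) = (t - 3)(t - 6)(t - 10) / -12
  L_3(t) = (t - 3)(t - 6)(t - 7) / 84
Then q(t) = 125·L_0(t) + 1127·L_1(t) + 1825·L_2(t) + 5515·L_3(t).
Expanding and collecting terms gives q(t) = 6t^3 - 5t^2 + t + 5.
Evaluating at t = 9: q(9) = 3983.

3983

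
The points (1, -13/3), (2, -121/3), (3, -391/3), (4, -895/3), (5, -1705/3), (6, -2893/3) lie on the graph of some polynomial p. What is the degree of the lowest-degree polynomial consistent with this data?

Forward differences of the values at x = 1, 2, 3, 4, 5, 6:
  p  : -13/3  -121/3  -391/3  -895/3  -1705/3  -2893/3
  Δ  : -36  -90  -168  -270  -396
  Δ^2: -54  -78  -102  -126
  Δ^3: -24  -24  -24
  Δ^4: 0  0
  Δ^5: 0
The third differences are constant (-24) and nonzero, while all higher differences vanish, so the minimal degree is 3.

3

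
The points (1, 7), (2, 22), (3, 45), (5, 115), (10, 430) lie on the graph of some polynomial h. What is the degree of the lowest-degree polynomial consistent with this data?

2

Divided differences on the nodes 1, 2, 3, 5, 10:
  order 0: 7  22  45  115  430
  order 1: 15  23  35  63
  order 2: 4  4  4
  order 3: 0  0
  order 4: 0
The order-2 divided differences are all 4 (nonzero) and every higher order vanishes, so the data lies on a polynomial of degree exactly 2.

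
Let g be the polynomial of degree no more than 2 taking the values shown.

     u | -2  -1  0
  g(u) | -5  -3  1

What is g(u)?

g(u) = u^2 + 5u + 1

Using the Lagrange interpolation formula with nodes -2, -1, 0:
  L_0(u) = (u + 1)u / 2
  L_1(u) = (u + 2)u / -1
  L_2(u) = (u + 2)(u + 1) / 2
Then g(u) = -5·L_0(u) - 3·L_1(u) + 1·L_2(u).
Expanding and collecting terms gives g(u) = u^2 + 5u + 1.
Check: g(0) = 1. ✓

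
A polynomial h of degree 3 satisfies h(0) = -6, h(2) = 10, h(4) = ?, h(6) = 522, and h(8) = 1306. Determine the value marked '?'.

138

On equispaced nodes a degree-3 polynomial has vanishing fourth forward difference, so
  h(0) - 4·h(2) + 6·h(4) - 4·h(6) + h(8) = 0.
Substituting the known values and solving for h(4):
  6·h(4) = 828
  h(4) = 138.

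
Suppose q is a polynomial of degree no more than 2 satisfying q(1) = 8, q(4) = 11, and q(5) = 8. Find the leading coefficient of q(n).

Write q(n) = an^2 + bn + c. Substituting each data point gives a linear system:
  a + b + c = 8
  16a + 4b + c = 11
  25a + 5b + c = 8
Solving the system yields a = -1, b = 6, c = 3.
So q(n) = -n² + 6n + 3.
The leading coefficient is -1.

-1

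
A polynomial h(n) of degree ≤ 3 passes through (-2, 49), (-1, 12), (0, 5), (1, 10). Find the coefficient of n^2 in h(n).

Write h(n) = an^3 + bn^2 + cn + d. Substituting each data point gives a linear system:
  -8a + 4b - 2c + d = 49
  -a + b - c + d = 12
  d = 5
  a + b + c + d = 10
Solving the system yields a = -3, b = 6, c = 2, d = 5.
So h(n) = -3n^3 + 6n^2 + 2n + 5.
The coefficient of n^2 is 6.

6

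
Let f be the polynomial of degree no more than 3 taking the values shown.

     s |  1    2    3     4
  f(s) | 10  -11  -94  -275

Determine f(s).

f(s) = -6s^3 + 5s^2 + 6s + 5

Write f(s) = as^3 + bs^2 + cs + d. Substituting each data point gives a linear system:
  a + b + c + d = 10
  8a + 4b + 2c + d = -11
  27a + 9b + 3c + d = -94
  64a + 16b + 4c + d = -275
Solving the system yields a = -6, b = 5, c = 6, d = 5.
So f(s) = -6s³ + 5s² + 6s + 5.
Check: f(4) = -275. ✓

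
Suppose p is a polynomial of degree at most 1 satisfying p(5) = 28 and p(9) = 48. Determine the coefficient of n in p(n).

Write p(n) = an + b. Substituting each data point gives a linear system:
  5a + b = 28
  9a + b = 48
Solving the system yields a = 5, b = 3.
So p(n) = 5n + 3.
The leading coefficient is 5.

5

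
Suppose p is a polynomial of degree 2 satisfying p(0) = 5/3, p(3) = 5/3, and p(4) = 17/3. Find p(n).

Using the Lagrange interpolation formula with nodes 0, 3, 4:
  L_0(n) = (n - 3)(n - 4) / 12
  L_1(n) = n(n - 4) / -3
  L_2(n) = n(n - 3) / 4
Then p(n) = 5/3·L_0(n) + 5/3·L_1(n) + 17/3·L_2(n).
Expanding and collecting terms gives p(n) = n^2 - 3n + 5/3.
Check: p(4) = 17/3. ✓

p(n) = n^2 - 3n + 5/3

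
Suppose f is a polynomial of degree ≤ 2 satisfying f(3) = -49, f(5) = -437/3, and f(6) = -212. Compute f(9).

-483

Write f(u) = au^2 + bu + c. Substituting each data point gives a linear system:
  9a + 3b + c = -49
  25a + 5b + c = -437/3
  36a + 6b + c = -212
Solving the system yields a = -6, b = -1/3, c = 6.
So f(u) = -6u^2 - (1/3)u + 6.
Then f(9) = -483.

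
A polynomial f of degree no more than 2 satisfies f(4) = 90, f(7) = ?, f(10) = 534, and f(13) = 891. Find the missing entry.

267

The 3 known points determine the degree-2 polynomial uniquely.
Write f(n) = an^2 + bn + c. Substituting each data point gives a linear system:
  16a + 4b + c = 90
  100a + 10b + c = 534
  169a + 13b + c = 891
Solving the system yields a = 5, b = 4, c = -6.
So f(n) = 5n^2 + 4n - 6.
Then f(7) = 267.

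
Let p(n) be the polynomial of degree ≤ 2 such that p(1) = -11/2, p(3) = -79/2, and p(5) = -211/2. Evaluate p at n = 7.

-407/2

Write p(n) = an^2 + bn + c. Substituting each data point gives a linear system:
  a + b + c = -11/2
  9a + 3b + c = -79/2
  25a + 5b + c = -211/2
Solving the system yields a = -4, b = -1, c = -1/2.
So p(n) = -4n^2 - n - 1/2.
Then p(7) = -407/2.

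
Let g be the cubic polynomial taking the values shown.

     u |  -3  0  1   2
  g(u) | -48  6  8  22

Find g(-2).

Using the Lagrange interpolation formula with nodes -3, 0, 1, 2:
  L_0(u) = u(u - 1)(u - 2) / -60
  L_1(u) = (u + 3)(u - 1)(u - 2) / 6
  L_2(u) = (u + 3)u(u - 2) / -4
  L_3(u) = (u + 3)u(u - 1) / 10
Then g(u) = -48·L_0(u) + 6·L_1(u) + 8·L_2(u) + 22·L_3(u).
Expanding and collecting terms gives g(u) = 2u³ + 6.
Evaluating at u = -2: g(-2) = -10.

-10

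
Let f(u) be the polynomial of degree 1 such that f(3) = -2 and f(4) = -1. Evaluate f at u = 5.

0

Using the Lagrange interpolation formula with nodes 3, 4:
  L_0(u) = (u - 4) / -1
  L_1(u) = (u - 3) / 1
Then f(u) = -2·L_0(u) - 1·L_1(u).
Expanding and collecting terms gives f(u) = u - 5.
Evaluating at u = 5: f(5) = 0.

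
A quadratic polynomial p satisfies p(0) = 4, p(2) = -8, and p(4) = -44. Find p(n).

p(n) = -3n^2 + 4

Using the Lagrange interpolation formula with nodes 0, 2, 4:
  L_0(n) = (n - 2)(n - 4) / 8
  L_1(n) = n(n - 4) / -4
  L_2(n) = n(n - 2) / 8
Then p(n) = 4·L_0(n) - 8·L_1(n) - 44·L_2(n).
Expanding and collecting terms gives p(n) = -3n² + 4.
Check: p(2) = -8. ✓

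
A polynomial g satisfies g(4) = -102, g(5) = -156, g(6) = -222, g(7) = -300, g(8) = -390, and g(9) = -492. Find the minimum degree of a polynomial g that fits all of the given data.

Forward differences of the values at t = 4, 5, 6, 7, 8, 9:
  g  : -102  -156  -222  -300  -390  -492
  Δ  : -54  -66  -78  -90  -102
  Δ^2: -12  -12  -12  -12
  Δ^3: 0  0  0
  Δ^4: 0  0
  Δ^5: 0
The second differences are constant (-12) and nonzero, while all higher differences vanish, so the minimal degree is 2.

2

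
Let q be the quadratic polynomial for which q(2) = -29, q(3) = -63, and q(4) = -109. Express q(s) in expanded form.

q(s) = -6s^2 - 4s + 3

Write q(s) = as^2 + bs + c. Substituting each data point gives a linear system:
  4a + 2b + c = -29
  9a + 3b + c = -63
  16a + 4b + c = -109
Solving the system yields a = -6, b = -4, c = 3.
So q(s) = -6s² - 4s + 3.
Check: q(3) = -63. ✓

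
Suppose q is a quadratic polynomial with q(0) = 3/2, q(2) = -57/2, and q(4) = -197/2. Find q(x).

q(x) = -5x^2 - 5x + 3/2

Write q(x) = ax^2 + bx + c. Substituting each data point gives a linear system:
  c = 3/2
  4a + 2b + c = -57/2
  16a + 4b + c = -197/2
Solving the system yields a = -5, b = -5, c = 3/2.
So q(x) = -5x^2 - 5x + 3/2.
Check: q(4) = -197/2. ✓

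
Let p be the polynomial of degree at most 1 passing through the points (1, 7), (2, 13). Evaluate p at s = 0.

1

Using the Lagrange interpolation formula with nodes 1, 2:
  L_0(s) = (s - 2) / -1
  L_1(s) = (s - 1) / 1
Then p(s) = 7·L_0(s) + 13·L_1(s).
Expanding and collecting terms gives p(s) = 6s + 1.
Evaluating at s = 0: p(0) = 1.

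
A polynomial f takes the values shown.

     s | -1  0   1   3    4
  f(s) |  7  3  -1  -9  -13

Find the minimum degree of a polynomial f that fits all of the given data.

1

Divided differences on the nodes -1, 0, 1, 3, 4:
  order 0: 7  3  -1  -9  -13
  order 1: -4  -4  -4  -4
  order 2: 0  0  0
  order 3: 0  0
  order 4: 0
The order-1 divided differences are all -4 (nonzero) and every higher order vanishes, so the data lies on a polynomial of degree exactly 1.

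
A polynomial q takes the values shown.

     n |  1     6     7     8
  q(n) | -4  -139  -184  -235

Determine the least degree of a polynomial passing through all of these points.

2

Divided differences on the nodes 1, 6, 7, 8:
  order 0: -4  -139  -184  -235
  order 1: -27  -45  -51
  order 2: -3  -3
  order 3: 0
The order-2 divided differences are all -3 (nonzero) and every higher order vanishes, so the data lies on a polynomial of degree exactly 2.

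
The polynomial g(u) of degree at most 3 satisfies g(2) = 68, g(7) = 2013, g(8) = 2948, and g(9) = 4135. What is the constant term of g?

4

Write g(u) = au^3 + bu^2 + cu + d. Substituting each data point gives a linear system:
  8a + 4b + 2c + d = 68
  343a + 49b + 7c + d = 2013
  512a + 64b + 8c + d = 2948
  729a + 81b + 9c + d = 4135
Solving the system yields a = 5, b = 6, c = 0, d = 4.
So g(u) = 5u^3 + 6u^2 + 4.
The constant term is 4.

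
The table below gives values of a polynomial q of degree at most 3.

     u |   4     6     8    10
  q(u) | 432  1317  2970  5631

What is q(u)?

Using the Lagrange interpolation formula with nodes 4, 6, 8, 10:
  L_0(u) = (u - 6)(u - 8)(u - 10) / -48
  L_1(u) = (u - 4)(u - 8)(u - 10) / 16
  L_2(u) = (u - 4)(u - 6)(u - 10) / -16
  L_3(u) = (u - 4)(u - 6)(u - 8) / 48
Then q(u) = 432·L_0(u) + 1317·L_1(u) + 2970·L_2(u) + 5631·L_3(u).
Expanding and collecting terms gives q(u) = 5u^3 + 6u^2 + (5/2)u + 6.
Check: q(4) = 432. ✓

q(u) = 5u^3 + 6u^2 + (5/2)u + 6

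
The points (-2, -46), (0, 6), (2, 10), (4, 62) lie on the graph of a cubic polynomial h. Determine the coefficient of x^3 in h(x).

2

Write h(x) = ax^3 + bx^2 + cx + d. Substituting each data point gives a linear system:
  -8a + 4b - 2c + d = -46
  d = 6
  8a + 4b + 2c + d = 10
  64a + 16b + 4c + d = 62
Solving the system yields a = 2, b = -6, c = 6, d = 6.
So h(x) = 2x^3 - 6x^2 + 6x + 6.
The leading coefficient is 2.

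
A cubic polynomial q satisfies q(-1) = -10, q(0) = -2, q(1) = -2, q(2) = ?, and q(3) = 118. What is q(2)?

On equispaced nodes a degree-3 polynomial has vanishing fourth forward difference, so
  q(-1) - 4·q(0) + 6·q(1) - 4·q(2) + q(3) = 0.
Substituting the known values and solving for q(2):
  -4·q(2) = -104
  q(2) = 26.

26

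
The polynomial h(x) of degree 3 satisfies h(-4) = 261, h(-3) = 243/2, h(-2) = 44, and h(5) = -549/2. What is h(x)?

h(x) = -3x^3 + 4x^2 - (1/2)x + 3

Write h(x) = ax^3 + bx^2 + cx + d. Substituting each data point gives a linear system:
  -64a + 16b - 4c + d = 261
  -27a + 9b - 3c + d = 243/2
  -8a + 4b - 2c + d = 44
  125a + 25b + 5c + d = -549/2
Solving the system yields a = -3, b = 4, c = -1/2, d = 3.
So h(x) = -3x^3 + 4x^2 - (1/2)x + 3.
Check: h(-2) = 44. ✓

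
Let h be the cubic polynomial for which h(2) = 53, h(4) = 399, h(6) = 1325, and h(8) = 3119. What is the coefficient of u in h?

Write h(u) = au^3 + bu^2 + cu + d. Substituting each data point gives a linear system:
  8a + 4b + 2c + d = 53
  64a + 16b + 4c + d = 399
  216a + 36b + 6c + d = 1325
  512a + 64b + 8c + d = 3119
Solving the system yields a = 6, b = 1/2, c = 2, d = -1.
So h(u) = 6u³ + (1/2)u² + 2u - 1.
The coefficient of u is 2.

2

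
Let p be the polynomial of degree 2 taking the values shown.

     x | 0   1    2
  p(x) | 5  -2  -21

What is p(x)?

p(x) = -6x^2 - x + 5

Write p(x) = ax^2 + bx + c. Substituting each data point gives a linear system:
  c = 5
  a + b + c = -2
  4a + 2b + c = -21
Solving the system yields a = -6, b = -1, c = 5.
So p(x) = -6x^2 - x + 5.
Check: p(2) = -21. ✓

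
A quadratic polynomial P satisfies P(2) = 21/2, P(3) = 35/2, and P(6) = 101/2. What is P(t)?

Using the Lagrange interpolation formula with nodes 2, 3, 6:
  L_0(t) = (t - 3)(t - 6) / 4
  L_1(t) = (t - 2)(t - 6) / -3
  L_2(t) = (t - 2)(t - 3) / 12
Then P(t) = 21/2·L_0(t) + 35/2·L_1(t) + 101/2·L_2(t).
Expanding and collecting terms gives P(t) = t^2 + 2t + 5/2.
Check: P(2) = 21/2. ✓

P(t) = t^2 + 2t + 5/2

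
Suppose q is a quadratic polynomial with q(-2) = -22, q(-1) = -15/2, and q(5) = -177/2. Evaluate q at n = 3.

Using the Lagrange interpolation formula with nodes -2, -1, 5:
  L_0(n) = (n + 1)(n - 5) / 7
  L_1(n) = (n + 2)(n - 5) / -6
  L_2(n) = (n + 2)(n + 1) / 42
Then q(n) = -22·L_0(n) - 15/2·L_1(n) - 177/2·L_2(n).
Expanding and collecting terms gives q(n) = -4n^2 + (5/2)n - 1.
Evaluating at n = 3: q(3) = -59/2.

-59/2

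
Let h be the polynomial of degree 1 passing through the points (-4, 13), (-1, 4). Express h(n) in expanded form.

Write h(n) = an + b. Substituting each data point gives a linear system:
  -4a + b = 13
  -a + b = 4
Solving the system yields a = -3, b = 1.
So h(n) = -3n + 1.
Check: h(-4) = 13. ✓

h(n) = -3n + 1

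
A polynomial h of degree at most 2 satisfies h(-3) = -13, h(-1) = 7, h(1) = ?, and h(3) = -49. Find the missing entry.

-5

The 3 known points determine the degree-2 polynomial uniquely.
Write h(t) = at^2 + bt + c. Substituting each data point gives a linear system:
  9a - 3b + c = -13
  a - b + c = 7
  9a + 3b + c = -49
Solving the system yields a = -4, b = -6, c = 5.
So h(t) = -4t² - 6t + 5.
Then h(1) = -5.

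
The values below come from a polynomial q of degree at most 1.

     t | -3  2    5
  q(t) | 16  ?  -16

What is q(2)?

The 2 known points determine the degree-1 polynomial uniquely.
Write q(t) = at + b. Substituting each data point gives a linear system:
  -3a + b = 16
  5a + b = -16
Solving the system yields a = -4, b = 4.
So q(t) = -4t + 4.
Then q(2) = -4.

-4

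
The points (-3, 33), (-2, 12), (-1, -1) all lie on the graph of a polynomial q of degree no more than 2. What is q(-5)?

Write q(u) = au^2 + bu + c. Substituting each data point gives a linear system:
  9a - 3b + c = 33
  4a - 2b + c = 12
  a - b + c = -1
Solving the system yields a = 4, b = -1, c = -6.
So q(u) = 4u^2 - u - 6.
Then q(-5) = 99.

99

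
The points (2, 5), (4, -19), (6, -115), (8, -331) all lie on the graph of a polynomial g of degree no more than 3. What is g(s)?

g(s) = -s^3 + 3s^2 - 2s + 5

Write g(s) = as^3 + bs^2 + cs + d. Substituting each data point gives a linear system:
  8a + 4b + 2c + d = 5
  64a + 16b + 4c + d = -19
  216a + 36b + 6c + d = -115
  512a + 64b + 8c + d = -331
Solving the system yields a = -1, b = 3, c = -2, d = 5.
So g(s) = -s^3 + 3s^2 - 2s + 5.
Check: g(8) = -331. ✓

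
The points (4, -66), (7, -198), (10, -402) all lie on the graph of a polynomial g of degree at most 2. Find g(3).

-38

Forward differences of the values at x = 4, 7, 10:
  g  : -66  -198  -402
  Δ  : -132  -204
  Δ^2: -72
The second differences are constant, confirming degree 2.
Interpolating (Newton forward form) and evaluating at x = 3 gives g(3) = -38.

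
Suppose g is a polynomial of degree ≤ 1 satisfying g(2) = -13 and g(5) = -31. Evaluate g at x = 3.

Using the Lagrange interpolation formula with nodes 2, 5:
  L_0(x) = (x - 5) / -3
  L_1(x) = (x - 2) / 3
Then g(x) = -13·L_0(x) - 31·L_1(x).
Expanding and collecting terms gives g(x) = -6x - 1.
Evaluating at x = 3: g(3) = -19.

-19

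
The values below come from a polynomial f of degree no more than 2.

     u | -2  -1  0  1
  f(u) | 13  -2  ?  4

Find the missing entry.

The 3 known points determine the degree-2 polynomial uniquely.
Write f(u) = au^2 + bu + c. Substituting each data point gives a linear system:
  4a - 2b + c = 13
  a - b + c = -2
  a + b + c = 4
Solving the system yields a = 6, b = 3, c = -5.
So f(u) = 6u^2 + 3u - 5.
Then f(0) = -5.

-5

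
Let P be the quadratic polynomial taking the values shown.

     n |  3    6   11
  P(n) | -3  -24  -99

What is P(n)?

Write P(n) = an^2 + bn + c. Substituting each data point gives a linear system:
  9a + 3b + c = -3
  36a + 6b + c = -24
  121a + 11b + c = -99
Solving the system yields a = -1, b = 2, c = 0.
So P(n) = -n² + 2n.
Check: P(6) = -24. ✓

P(n) = -n^2 + 2n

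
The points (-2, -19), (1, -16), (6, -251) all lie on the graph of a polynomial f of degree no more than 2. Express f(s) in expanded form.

Write f(s) = as^2 + bs + c. Substituting each data point gives a linear system:
  4a - 2b + c = -19
  a + b + c = -16
  36a + 6b + c = -251
Solving the system yields a = -6, b = -5, c = -5.
So f(s) = -6s^2 - 5s - 5.
Check: f(6) = -251. ✓

f(s) = -6s^2 - 5s - 5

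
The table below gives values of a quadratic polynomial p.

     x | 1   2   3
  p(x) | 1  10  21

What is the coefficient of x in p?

6

Write p(x) = ax^2 + bx + c. Substituting each data point gives a linear system:
  a + b + c = 1
  4a + 2b + c = 10
  9a + 3b + c = 21
Solving the system yields a = 1, b = 6, c = -6.
So p(x) = x^2 + 6x - 6.
The coefficient of x is 6.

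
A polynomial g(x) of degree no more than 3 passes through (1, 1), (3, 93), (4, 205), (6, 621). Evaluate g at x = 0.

Write g(x) = ax^3 + bx^2 + cx + d. Substituting each data point gives a linear system:
  a + b + c + d = 1
  27a + 9b + 3c + d = 93
  64a + 16b + 4c + d = 205
  216a + 36b + 6c + d = 621
Solving the system yields a = 2, b = 6, c = -4, d = -3.
So g(x) = 2x^3 + 6x^2 - 4x - 3.
Then g(0) = -3.

-3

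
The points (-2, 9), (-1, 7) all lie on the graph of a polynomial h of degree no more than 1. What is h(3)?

Using the Lagrange interpolation formula with nodes -2, -1:
  L_0(u) = (u + 1) / -1
  L_1(u) = (u + 2) / 1
Then h(u) = 9·L_0(u) + 7·L_1(u).
Expanding and collecting terms gives h(u) = -2u + 5.
Evaluating at u = 3: h(3) = -1.

-1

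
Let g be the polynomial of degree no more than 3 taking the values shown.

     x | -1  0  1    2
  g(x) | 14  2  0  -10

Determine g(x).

Using the Lagrange interpolation formula with nodes -1, 0, 1, 2:
  L_0(x) = x(x - 1)(x - 2) / -6
  L_1(x) = (x + 1)(x - 1)(x - 2) / 2
  L_2(x) = (x + 1)x(x - 2) / -2
  L_3(x) = (x + 1)x(x - 1) / 6
Then g(x) = 14·L_0(x) + 2·L_1(x) + 0·L_2(x) - 10·L_3(x).
Expanding and collecting terms gives g(x) = -3x^3 + 5x^2 - 4x + 2.
Check: g(2) = -10. ✓

g(x) = -3x^3 + 5x^2 - 4x + 2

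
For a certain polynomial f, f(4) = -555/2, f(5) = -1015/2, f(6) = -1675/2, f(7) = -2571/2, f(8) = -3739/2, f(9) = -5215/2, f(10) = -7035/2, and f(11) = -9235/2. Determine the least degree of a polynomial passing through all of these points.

3

Forward differences of the values at u = 4, 5, 6, 7, 8, 9, 10, 11:
  f  : -555/2  -1015/2  -1675/2  -2571/2  -3739/2  -5215/2  -7035/2  -9235/2
  Δ  : -230  -330  -448  -584  -738  -910  -1100
  Δ^2: -100  -118  -136  -154  -172  -190
  Δ^3: -18  -18  -18  -18  -18
  Δ^4: 0  0  0  0
  Δ^5: 0  0  0
  Δ^6: 0  0
  Δ^7: 0
The third differences are constant (-18) and nonzero, while all higher differences vanish, so the minimal degree is 3.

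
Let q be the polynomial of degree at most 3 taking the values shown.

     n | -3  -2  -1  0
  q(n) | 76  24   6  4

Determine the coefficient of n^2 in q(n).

Write q(n) = an^3 + bn^2 + cn + d. Substituting each data point gives a linear system:
  -27a + 9b - 3c + d = 76
  -8a + 4b - 2c + d = 24
  -a + b - c + d = 6
  d = 4
Solving the system yields a = -3, b = -1, c = 0, d = 4.
So q(n) = -3n³ - n² + 4.
The coefficient of n^2 is -1.

-1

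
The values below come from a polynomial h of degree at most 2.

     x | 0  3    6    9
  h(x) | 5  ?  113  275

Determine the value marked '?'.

On equispaced nodes a degree-2 polynomial has vanishing third forward difference, so
  - h(0) + 3·h(3) - 3·h(6) + h(9) = 0.
Substituting the known values and solving for h(3):
  3·h(3) = 69
  h(3) = 23.

23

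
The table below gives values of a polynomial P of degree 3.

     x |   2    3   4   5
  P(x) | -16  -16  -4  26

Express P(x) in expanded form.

P(x) = x^3 - 3x^2 - 4x - 4

Write P(x) = ax^3 + bx^2 + cx + d. Substituting each data point gives a linear system:
  8a + 4b + 2c + d = -16
  27a + 9b + 3c + d = -16
  64a + 16b + 4c + d = -4
  125a + 25b + 5c + d = 26
Solving the system yields a = 1, b = -3, c = -4, d = -4.
So P(x) = x³ - 3x² - 4x - 4.
Check: P(2) = -16. ✓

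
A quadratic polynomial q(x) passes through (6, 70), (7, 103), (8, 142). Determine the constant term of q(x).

-2

Write q(x) = ax^2 + bx + c. Substituting each data point gives a linear system:
  36a + 6b + c = 70
  49a + 7b + c = 103
  64a + 8b + c = 142
Solving the system yields a = 3, b = -6, c = -2.
So q(x) = 3x^2 - 6x - 2.
The constant term is -2.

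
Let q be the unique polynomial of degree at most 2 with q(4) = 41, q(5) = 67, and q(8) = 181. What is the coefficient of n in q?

Write q(n) = an^2 + bn + c. Substituting each data point gives a linear system:
  16a + 4b + c = 41
  25a + 5b + c = 67
  64a + 8b + c = 181
Solving the system yields a = 3, b = -1, c = -3.
So q(n) = 3n² - n - 3.
The coefficient of n is -1.

-1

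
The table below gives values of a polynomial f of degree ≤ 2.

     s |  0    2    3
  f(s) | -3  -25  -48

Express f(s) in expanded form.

f(s) = -4s^2 - 3s - 3

Write f(s) = as^2 + bs + c. Substituting each data point gives a linear system:
  c = -3
  4a + 2b + c = -25
  9a + 3b + c = -48
Solving the system yields a = -4, b = -3, c = -3.
So f(s) = -4s² - 3s - 3.
Check: f(0) = -3. ✓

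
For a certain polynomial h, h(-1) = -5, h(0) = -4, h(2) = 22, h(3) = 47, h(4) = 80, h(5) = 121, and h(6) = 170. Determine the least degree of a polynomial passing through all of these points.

2

Divided differences on the nodes -1, 0, 2, 3, 4, 5, 6:
  order 0: -5  -4  22  47  80  121  170
  order 1: 1  13  25  33  41  49
  order 2: 4  4  4  4  4
  order 3: 0  0  0  0
  order 4: 0  0  0
  order 5: 0  0
  order 6: 0
The order-2 divided differences are all 4 (nonzero) and every higher order vanishes, so the data lies on a polynomial of degree exactly 2.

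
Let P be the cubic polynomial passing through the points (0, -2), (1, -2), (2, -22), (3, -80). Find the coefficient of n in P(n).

Write P(n) = an^3 + bn^2 + cn + d. Substituting each data point gives a linear system:
  d = -2
  a + b + c + d = -2
  8a + 4b + 2c + d = -22
  27a + 9b + 3c + d = -80
Solving the system yields a = -3, b = -1, c = 4, d = -2.
So P(n) = -3n^3 - n^2 + 4n - 2.
The coefficient of n is 4.

4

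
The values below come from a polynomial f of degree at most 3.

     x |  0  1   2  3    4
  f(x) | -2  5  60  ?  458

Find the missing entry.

The 4 known points determine the degree-3 polynomial uniquely.
Write f(x) = ax^3 + bx^2 + cx + d. Substituting each data point gives a linear system:
  d = -2
  a + b + c + d = 5
  8a + 4b + 2c + d = 60
  64a + 16b + 4c + d = 458
Solving the system yields a = 6, b = 6, c = -5, d = -2.
So f(x) = 6x^3 + 6x^2 - 5x - 2.
Then f(3) = 199.

199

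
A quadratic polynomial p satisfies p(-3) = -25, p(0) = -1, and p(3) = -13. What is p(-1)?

Forward differences of the values at u = -3, 0, 3:
  p  : -25  -1  -13
  Δ  : 24  -12
  Δ^2: -36
The second differences are constant, confirming degree 2.
Interpolating (Newton forward form) and evaluating at u = -1 gives p(-1) = -5.

-5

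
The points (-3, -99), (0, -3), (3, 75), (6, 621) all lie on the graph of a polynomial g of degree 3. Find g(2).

Forward differences of the values at u = -3, 0, 3, 6:
  g  : -99  -3  75  621
  Δ  : 96  78  546
  Δ^2: -18  468
  Δ^3: 486
The third differences are constant, confirming degree 3.
Interpolating (Newton forward form) and evaluating at u = 2 gives g(2) = 21.

21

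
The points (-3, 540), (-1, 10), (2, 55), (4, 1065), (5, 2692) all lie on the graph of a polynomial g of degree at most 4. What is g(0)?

Using the Lagrange interpolation formula with nodes -3, -1, 2, 4, 5:
  L_0(t) = (t + 1)(t - 2)(t - 4)(t - 5) / 560
  L_1(t) = (t + 3)(t - 2)(t - 4)(t - 5) / -180
  L_2(t) = (t + 3)(t + 1)(t - 4)(t - 5) / 90
  L_3(t) = (t + 3)(t + 1)(t - 2)(t - 5) / -70
  L_4(t) = (t + 3)(t + 1)(t - 2)(t - 4) / 144
Then g(t) = 540·L_0(t) + 10·L_1(t) + 55·L_2(t) + 1065·L_3(t) + 2692·L_4(t).
Expanding and collecting terms gives g(t) = 5t^4 - 4t^3 + 3t^2 - t - 3.
Evaluating at t = 0: g(0) = -3.

-3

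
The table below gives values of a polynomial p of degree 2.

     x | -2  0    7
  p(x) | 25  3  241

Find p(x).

Using the Lagrange interpolation formula with nodes -2, 0, 7:
  L_0(x) = x(x - 7) / 18
  L_1(x) = (x + 2)(x - 7) / -14
  L_2(x) = (x + 2)x / 63
Then p(x) = 25·L_0(x) + 3·L_1(x) + 241·L_2(x).
Expanding and collecting terms gives p(x) = 5x² - x + 3.
Check: p(0) = 3. ✓

p(x) = 5x^2 - x + 3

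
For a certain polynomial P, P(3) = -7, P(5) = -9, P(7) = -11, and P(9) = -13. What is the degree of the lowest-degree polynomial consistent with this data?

1

Forward differences of the values at x = 3, 5, 7, 9:
  P  : -7  -9  -11  -13
  Δ  : -2  -2  -2
  Δ^2: 0  0
  Δ^3: 0
The first differences are constant (-2) and nonzero, while all higher differences vanish, so the minimal degree is 1.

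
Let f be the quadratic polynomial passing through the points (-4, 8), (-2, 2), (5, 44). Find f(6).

Write f(s) = as^2 + bs + c. Substituting each data point gives a linear system:
  16a - 4b + c = 8
  4a - 2b + c = 2
  25a + 5b + c = 44
Solving the system yields a = 1, b = 3, c = 4.
So f(s) = s² + 3s + 4.
Then f(6) = 58.

58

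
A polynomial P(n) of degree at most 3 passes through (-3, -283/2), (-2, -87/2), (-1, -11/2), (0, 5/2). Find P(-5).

-1275/2

Using the Lagrange interpolation formula with nodes -3, -2, -1, 0:
  L_0(n) = (n + 2)(n + 1)n / -6
  L_1(n) = (n + 3)(n + 1)n / 2
  L_2(n) = (n + 3)(n + 2)n / -2
  L_3(n) = (n + 3)(n + 2)(n + 1) / 6
Then P(n) = -283/2·L_0(n) - 87/2·L_1(n) - 11/2·L_2(n) + 5/2·L_3(n).
Expanding and collecting terms gives P(n) = 5n^3 + 3n + 5/2.
Evaluating at n = -5: P(-5) = -1275/2.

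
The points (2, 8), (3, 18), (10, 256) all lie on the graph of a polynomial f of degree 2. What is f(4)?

Using the Lagrange interpolation formula with nodes 2, 3, 10:
  L_0(s) = (s - 3)(s - 10) / 8
  L_1(s) = (s - 2)(s - 10) / -7
  L_2(s) = (s - 2)(s - 3) / 56
Then f(s) = 8·L_0(s) + 18·L_1(s) + 256·L_2(s).
Expanding and collecting terms gives f(s) = 3s² - 5s + 6.
Evaluating at s = 4: f(4) = 34.

34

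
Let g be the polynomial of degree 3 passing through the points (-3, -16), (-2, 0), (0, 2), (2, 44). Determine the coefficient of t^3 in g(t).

Write g(t) = at^3 + bt^2 + ct + d. Substituting each data point gives a linear system:
  -27a + 9b - 3c + d = -16
  -8a + 4b - 2c + d = 0
  d = 2
  8a + 4b + 2c + d = 44
Solving the system yields a = 2, b = 5, c = 3, d = 2.
So g(t) = 2t³ + 5t² + 3t + 2.
The leading coefficient is 2.

2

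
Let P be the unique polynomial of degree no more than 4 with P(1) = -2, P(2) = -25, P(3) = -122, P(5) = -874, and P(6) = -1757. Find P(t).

P(t) = -t^4 - 3t^3 + 6t^2 - 5t + 1

Write P(t) = at^4 + bt^3 + ct^2 + dt + e. Substituting each data point gives a linear system:
  a + b + c + d + e = -2
  16a + 8b + 4c + 2d + e = -25
  81a + 27b + 9c + 3d + e = -122
  625a + 125b + 25c + 5d + e = -874
  1296a + 216b + 36c + 6d + e = -1757
Solving the system yields a = -1, b = -3, c = 6, d = -5, e = 1.
So P(t) = -t^4 - 3t^3 + 6t^2 - 5t + 1.
Check: P(3) = -122. ✓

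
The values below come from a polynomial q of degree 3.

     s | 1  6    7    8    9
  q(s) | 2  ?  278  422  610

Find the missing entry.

172

The 4 known points determine the degree-3 polynomial uniquely.
Write q(s) = as^3 + bs^2 + cs + d. Substituting each data point gives a linear system:
  a + b + c + d = 2
  343a + 49b + 7c + d = 278
  512a + 64b + 8c + d = 422
  729a + 81b + 9c + d = 610
Solving the system yields a = 1, b = -2, c = 5, d = -2.
So q(s) = s³ - 2s² + 5s - 2.
Then q(6) = 172.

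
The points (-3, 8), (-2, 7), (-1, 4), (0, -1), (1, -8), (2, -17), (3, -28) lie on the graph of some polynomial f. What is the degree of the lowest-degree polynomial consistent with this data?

2

Forward differences of the values at u = -3, -2, -1, 0, 1, 2, 3:
  f  : 8  7  4  -1  -8  -17  -28
  Δ  : -1  -3  -5  -7  -9  -11
  Δ^2: -2  -2  -2  -2  -2
  Δ^3: 0  0  0  0
  Δ^4: 0  0  0
  Δ^5: 0  0
  Δ^6: 0
The second differences are constant (-2) and nonzero, while all higher differences vanish, so the minimal degree is 2.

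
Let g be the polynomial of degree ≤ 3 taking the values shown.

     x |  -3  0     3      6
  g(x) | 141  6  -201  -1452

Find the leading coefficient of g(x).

Write g(x) = ax^3 + bx^2 + cx + d. Substituting each data point gives a linear system:
  -27a + 9b - 3c + d = 141
  d = 6
  27a + 9b + 3c + d = -201
  216a + 36b + 6c + d = -1452
Solving the system yields a = -6, b = -4, c = -3, d = 6.
So g(x) = -6x^3 - 4x^2 - 3x + 6.
The leading coefficient is -6.

-6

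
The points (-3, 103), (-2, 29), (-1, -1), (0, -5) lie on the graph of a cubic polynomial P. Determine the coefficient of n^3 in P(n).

-3

Write P(n) = an^3 + bn^2 + cn + d. Substituting each data point gives a linear system:
  -27a + 9b - 3c + d = 103
  -8a + 4b - 2c + d = 29
  -a + b - c + d = -1
  d = -5
Solving the system yields a = -3, b = 4, c = 3, d = -5.
So P(n) = -3n³ + 4n² + 3n - 5.
The leading coefficient is -3.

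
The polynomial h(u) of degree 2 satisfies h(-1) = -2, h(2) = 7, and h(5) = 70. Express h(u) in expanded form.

h(u) = 3u^2 - 5

Using the Lagrange interpolation formula with nodes -1, 2, 5:
  L_0(u) = (u - 2)(u - 5) / 18
  L_1(u) = (u + 1)(u - 5) / -9
  L_2(u) = (u + 1)(u - 2) / 18
Then h(u) = -2·L_0(u) + 7·L_1(u) + 70·L_2(u).
Expanding and collecting terms gives h(u) = 3u^2 - 5.
Check: h(-1) = -2. ✓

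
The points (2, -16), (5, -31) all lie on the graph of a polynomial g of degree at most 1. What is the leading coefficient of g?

-5

Write g(s) = as + b. Substituting each data point gives a linear system:
  2a + b = -16
  5a + b = -31
Solving the system yields a = -5, b = -6.
So g(s) = -5s - 6.
The leading coefficient is -5.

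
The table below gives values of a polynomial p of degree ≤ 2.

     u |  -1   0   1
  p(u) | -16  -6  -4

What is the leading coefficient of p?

Write p(u) = au^2 + bu + c. Substituting each data point gives a linear system:
  a - b + c = -16
  c = -6
  a + b + c = -4
Solving the system yields a = -4, b = 6, c = -6.
So p(u) = -4u^2 + 6u - 6.
The leading coefficient is -4.

-4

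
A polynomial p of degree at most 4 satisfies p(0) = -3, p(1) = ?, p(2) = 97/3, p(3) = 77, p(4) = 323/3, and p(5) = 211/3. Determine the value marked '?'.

The 5 known points determine the degree-4 polynomial uniquely.
Write p(x) = ax^4 + bx^3 + cx^2 + dx + e. Substituting each data point gives a linear system:
  e = -3
  16a + 8b + 4c + 2d + e = 97/3
  81a + 27b + 9c + 3d + e = 77
  256a + 64b + 16c + 4d + e = 323/3
  625a + 125b + 25c + 5d + e = 211/3
Solving the system yields a = -1, b = 5, c = 3, d = -1/3, e = -3.
So p(x) = -x^4 + 5x^3 + 3x^2 - (1/3)x - 3.
Then p(1) = 11/3.

11/3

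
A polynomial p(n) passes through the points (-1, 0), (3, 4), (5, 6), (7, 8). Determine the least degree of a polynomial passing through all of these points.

1

Divided differences on the nodes -1, 3, 5, 7:
  order 0: 0  4  6  8
  order 1: 1  1  1
  order 2: 0  0
  order 3: 0
The order-1 divided differences are all 1 (nonzero) and every higher order vanishes, so the data lies on a polynomial of degree exactly 1.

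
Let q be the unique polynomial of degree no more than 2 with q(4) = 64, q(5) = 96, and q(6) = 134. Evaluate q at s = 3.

38

Forward differences of the values at s = 4, 5, 6:
  q  : 64  96  134
  Δ  : 32  38
  Δ^2: 6
The second differences are constant, confirming degree 2.
Interpolating (Newton forward form) and evaluating at s = 3 gives q(3) = 38.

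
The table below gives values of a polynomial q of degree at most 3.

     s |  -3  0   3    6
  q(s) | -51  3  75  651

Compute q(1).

1

Using the Lagrange interpolation formula with nodes -3, 0, 3, 6:
  L_0(s) = s(s - 3)(s - 6) / -162
  L_1(s) = (s + 3)(s - 3)(s - 6) / 54
  L_2(s) = (s + 3)s(s - 6) / -54
  L_3(s) = (s + 3)s(s - 3) / 162
Then q(s) = -51·L_0(s) + 3·L_1(s) + 75·L_2(s) + 651·L_3(s).
Expanding and collecting terms gives q(s) = 3s^3 + s^2 - 6s + 3.
Evaluating at s = 1: q(1) = 1.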